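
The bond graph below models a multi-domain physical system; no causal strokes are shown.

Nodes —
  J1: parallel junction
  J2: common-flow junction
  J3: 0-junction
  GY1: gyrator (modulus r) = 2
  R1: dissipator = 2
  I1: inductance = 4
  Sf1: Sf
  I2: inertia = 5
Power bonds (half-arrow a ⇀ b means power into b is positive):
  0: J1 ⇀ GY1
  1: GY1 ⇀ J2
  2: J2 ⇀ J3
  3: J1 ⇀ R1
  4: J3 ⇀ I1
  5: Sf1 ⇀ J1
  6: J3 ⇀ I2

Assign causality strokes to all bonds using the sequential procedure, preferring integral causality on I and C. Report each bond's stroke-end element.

bond 5 stroke→Sf1  (source Sf1 imposes f)
bond 4 stroke→I1  (I1 integral (f out))
bond 6 stroke→I2  (I2 outputs flow p/I2)
bond 2 stroke→J3  (J3: last free bond brings effort in)
bond 1 stroke→J2  (common-f at J2 fixed by 2)
bond 0 stroke→J1  (GY GY1: same side as bond 1)
bond 3 stroke→R1  (J1 effort already set via bond 0)

β0 stroke→J1
β1 stroke→J2
β2 stroke→J3
β3 stroke→R1
β4 stroke→I1
β5 stroke→Sf1
β6 stroke→I2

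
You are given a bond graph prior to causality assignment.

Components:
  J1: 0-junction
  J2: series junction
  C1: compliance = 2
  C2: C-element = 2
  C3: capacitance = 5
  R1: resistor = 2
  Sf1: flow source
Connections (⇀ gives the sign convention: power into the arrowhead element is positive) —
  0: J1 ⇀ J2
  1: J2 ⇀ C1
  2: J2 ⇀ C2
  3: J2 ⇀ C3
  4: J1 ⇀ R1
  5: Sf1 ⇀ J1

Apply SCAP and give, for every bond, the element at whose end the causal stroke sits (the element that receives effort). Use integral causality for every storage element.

b0 stroke→J1
b1 stroke→J2
b2 stroke→J2
b3 stroke→J2
b4 stroke→R1
b5 stroke→Sf1

b5 stroke at Sf1  (Sf1 (Sf) sets flow on bond)
b1 stroke at J2  (C1 outputs effort q/C1)
b2 stroke at J2  (prefer integral on C2)
b3 stroke at J2  (C3: C, integral causality)
b0 stroke at J1  (only one flow-in slot at J2)
b4 stroke at R1  (0-jn J1 has e-setter on 0)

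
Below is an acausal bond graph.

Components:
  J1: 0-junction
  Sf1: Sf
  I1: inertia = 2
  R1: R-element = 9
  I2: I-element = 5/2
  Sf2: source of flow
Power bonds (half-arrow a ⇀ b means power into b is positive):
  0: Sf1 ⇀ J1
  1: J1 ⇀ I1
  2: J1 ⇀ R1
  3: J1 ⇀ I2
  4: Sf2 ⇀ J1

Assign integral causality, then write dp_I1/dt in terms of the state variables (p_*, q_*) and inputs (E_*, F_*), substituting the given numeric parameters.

dp_I1/dt = 9*F_Sf1 + 9*F_Sf2 - 9*p_I1/2 - 18*p_I2/5

#0 →Sf1  (Sf1: flow source, stroke at near end)
#4 →Sf2  (source Sf2 imposes f)
#1 →I1  (prefer integral on I1)
#3 →I2  (I2: I, integral causality)
#2 →J1  (J1 needs exactly one e-in)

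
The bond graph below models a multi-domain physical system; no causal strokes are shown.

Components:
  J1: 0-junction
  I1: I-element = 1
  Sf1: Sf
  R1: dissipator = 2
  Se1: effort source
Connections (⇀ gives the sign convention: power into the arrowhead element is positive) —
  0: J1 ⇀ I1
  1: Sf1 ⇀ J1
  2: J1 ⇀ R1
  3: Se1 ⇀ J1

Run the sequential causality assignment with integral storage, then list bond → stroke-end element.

b1 stroke at Sf1  (source Sf1 imposes f)
b3 stroke at J1  (Se1 (Se) sets effort on bond)
b0 stroke at I1  (common-e at J1 fixed by 3)
b2 stroke at R1  (J1 effort already set via bond 3)

bond 0 →I1
bond 1 →Sf1
bond 2 →R1
bond 3 →J1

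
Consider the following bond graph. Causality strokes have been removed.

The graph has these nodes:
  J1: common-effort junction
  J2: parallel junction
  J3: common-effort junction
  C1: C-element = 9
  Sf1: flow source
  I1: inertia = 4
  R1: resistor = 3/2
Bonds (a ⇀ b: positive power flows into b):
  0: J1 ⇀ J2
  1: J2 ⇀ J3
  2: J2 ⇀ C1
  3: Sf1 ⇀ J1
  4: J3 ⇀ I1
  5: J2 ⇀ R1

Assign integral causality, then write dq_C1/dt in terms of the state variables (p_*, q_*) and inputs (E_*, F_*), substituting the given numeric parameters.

dq_C1/dt = F_Sf1 - p_I1/4 - 2*q_C1/27

#3 stroke→Sf1  (Sf1 (Sf) sets flow on bond)
#0 stroke→J1  (only one effort-in slot at J1)
#2 stroke→J2  (prefer integral on C1)
#1 stroke→J3  (J2 effort already set via bond 2)
#5 stroke→R1  (J2 effort already set via bond 2)
#4 stroke→I1  (common-e at J3 fixed by 1)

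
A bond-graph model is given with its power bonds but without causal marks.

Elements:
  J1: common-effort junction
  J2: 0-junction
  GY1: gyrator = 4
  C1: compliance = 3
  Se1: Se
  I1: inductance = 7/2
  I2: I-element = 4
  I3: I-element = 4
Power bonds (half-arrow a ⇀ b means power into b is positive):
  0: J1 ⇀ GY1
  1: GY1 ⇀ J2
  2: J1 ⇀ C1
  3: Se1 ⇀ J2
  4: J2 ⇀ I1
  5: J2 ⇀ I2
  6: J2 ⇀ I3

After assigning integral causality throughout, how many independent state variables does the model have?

β3 stroke at J2  (Se1 fixes effort; stroke away)
β1 stroke at GY1  (common-e at J2 fixed by 3)
β4 stroke at I1  (0-jn J2 has e-setter on 3)
β5 stroke at I2  (J2 effort already set via bond 3)
β6 stroke at I3  (J2: bond 3 brought effort, rest push out)
β0 stroke at GY1  (GY GY1: same side as bond 1)
β2 stroke at J1  (J1 needs exactly one e-in)

4  (C1, I1, I2, I3 all integral)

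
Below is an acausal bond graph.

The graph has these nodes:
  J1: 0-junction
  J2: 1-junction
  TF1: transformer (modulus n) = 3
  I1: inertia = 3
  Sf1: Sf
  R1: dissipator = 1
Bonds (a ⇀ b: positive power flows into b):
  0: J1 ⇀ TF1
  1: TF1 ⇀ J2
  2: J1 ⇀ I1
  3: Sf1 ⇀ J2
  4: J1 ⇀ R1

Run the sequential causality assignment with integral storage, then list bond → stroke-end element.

bond 0 stroke at TF1
bond 1 stroke at J2
bond 2 stroke at I1
bond 3 stroke at Sf1
bond 4 stroke at J1

#3 |Sf1  (Sf1 (Sf) sets flow on bond)
#1 |J2  (J2 flow already set via bond 3)
#0 |TF1  (TF1: transformer flips bond 1)
#2 |I1  (prefer integral on I1)
#4 |J1  (J1: last free bond brings effort in)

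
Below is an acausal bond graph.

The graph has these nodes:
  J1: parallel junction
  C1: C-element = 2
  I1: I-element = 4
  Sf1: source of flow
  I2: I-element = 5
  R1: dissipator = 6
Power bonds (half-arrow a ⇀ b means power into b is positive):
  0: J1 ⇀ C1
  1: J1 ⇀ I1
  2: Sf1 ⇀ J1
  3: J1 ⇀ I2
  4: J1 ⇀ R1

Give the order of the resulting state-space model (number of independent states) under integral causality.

3  (C1, I1, I2 all integral)

bond 2 →Sf1  (Sf1: flow source, stroke at near end)
bond 0 →J1  (C1: C, integral causality)
bond 1 →I1  (J1 effort already set via bond 0)
bond 3 →I2  (J1 effort already set via bond 0)
bond 4 →R1  (common-e at J1 fixed by 0)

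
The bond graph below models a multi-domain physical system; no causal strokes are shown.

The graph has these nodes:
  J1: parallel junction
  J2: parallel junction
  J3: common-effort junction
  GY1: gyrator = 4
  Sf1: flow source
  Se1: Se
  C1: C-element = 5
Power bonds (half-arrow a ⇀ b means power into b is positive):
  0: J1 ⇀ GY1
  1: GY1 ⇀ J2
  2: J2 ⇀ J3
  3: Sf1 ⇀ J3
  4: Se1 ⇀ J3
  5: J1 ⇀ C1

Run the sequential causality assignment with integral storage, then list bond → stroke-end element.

b3 →Sf1  (source Sf1 imposes f)
b4 →J3  (Se1: effort source, stroke at far end)
b2 →J2  (0-jn J3 has e-setter on 4)
b1 →GY1  (0-jn J2 has e-setter on 2)
b0 →GY1  (through GY1, causality inverts; strokes same side of GY1)
b5 →J1  (J1 needs exactly one e-in)

β0 stroke→GY1
β1 stroke→GY1
β2 stroke→J2
β3 stroke→Sf1
β4 stroke→J3
β5 stroke→J1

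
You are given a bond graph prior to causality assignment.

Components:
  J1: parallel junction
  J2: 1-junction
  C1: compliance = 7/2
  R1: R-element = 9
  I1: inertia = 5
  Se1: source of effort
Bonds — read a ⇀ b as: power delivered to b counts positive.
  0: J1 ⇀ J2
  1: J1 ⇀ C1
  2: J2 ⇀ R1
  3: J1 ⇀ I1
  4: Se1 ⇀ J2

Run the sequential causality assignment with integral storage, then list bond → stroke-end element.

b0 stroke→J2
b1 stroke→J1
b2 stroke→R1
b3 stroke→I1
b4 stroke→J2

b4 stroke→J2  (source Se1 imposes e)
b1 stroke→J1  (prefer integral on C1)
b0 stroke→J2  (J1: bond 1 brought effort, rest push out)
b3 stroke→I1  (J1: bond 1 brought effort, rest push out)
b2 stroke→R1  (only one flow-in slot at J2)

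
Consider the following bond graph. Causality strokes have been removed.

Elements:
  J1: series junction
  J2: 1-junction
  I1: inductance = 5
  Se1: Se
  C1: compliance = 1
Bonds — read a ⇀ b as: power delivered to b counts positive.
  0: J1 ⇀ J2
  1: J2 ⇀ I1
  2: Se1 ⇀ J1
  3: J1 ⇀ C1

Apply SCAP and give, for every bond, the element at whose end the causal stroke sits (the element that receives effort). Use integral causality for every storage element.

β2 stroke→J1  (Se1 (Se) sets effort on bond)
β1 stroke→I1  (prefer integral on I1)
β0 stroke→J2  (1-jn J2 has f-setter on 1)
β3 stroke→J1  (common-f at J1 fixed by 0)

#0 stroke at J2
#1 stroke at I1
#2 stroke at J1
#3 stroke at J1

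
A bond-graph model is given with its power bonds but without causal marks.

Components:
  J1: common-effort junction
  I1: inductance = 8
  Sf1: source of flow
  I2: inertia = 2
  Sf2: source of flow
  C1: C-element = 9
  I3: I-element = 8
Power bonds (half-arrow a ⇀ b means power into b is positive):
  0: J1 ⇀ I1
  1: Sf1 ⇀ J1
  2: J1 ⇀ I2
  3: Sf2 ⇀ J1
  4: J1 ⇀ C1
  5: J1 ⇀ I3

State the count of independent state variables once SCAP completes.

b1 stroke→Sf1  (source Sf1 imposes f)
b3 stroke→Sf2  (Sf2: flow source, stroke at near end)
b0 stroke→I1  (I1 outputs flow p/I1)
b2 stroke→I2  (prefer integral on I2)
b4 stroke→J1  (C1 outputs effort q/C1)
b5 stroke→I3  (J1 effort already set via bond 4)

4  (C1, I1, I2, I3 all integral)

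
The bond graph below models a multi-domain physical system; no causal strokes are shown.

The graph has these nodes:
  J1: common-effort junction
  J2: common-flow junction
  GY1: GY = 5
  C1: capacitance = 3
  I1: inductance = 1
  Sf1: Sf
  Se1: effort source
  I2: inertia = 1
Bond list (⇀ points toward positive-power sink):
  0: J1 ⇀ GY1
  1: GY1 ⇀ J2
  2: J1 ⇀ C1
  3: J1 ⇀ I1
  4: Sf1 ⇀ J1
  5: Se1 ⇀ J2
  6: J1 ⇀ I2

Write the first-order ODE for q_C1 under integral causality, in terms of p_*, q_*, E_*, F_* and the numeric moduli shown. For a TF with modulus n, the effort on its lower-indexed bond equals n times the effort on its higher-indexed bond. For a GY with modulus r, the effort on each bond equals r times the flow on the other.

bond 4 stroke at Sf1  (Sf1 (Sf) sets flow on bond)
bond 5 stroke at J2  (Se1 (Se) sets effort on bond)
bond 1 stroke at GY1  (J2: last free bond brings flow in)
bond 0 stroke at GY1  (GY GY1: same side as bond 1)
bond 2 stroke at J1  (prefer integral on C1)
bond 3 stroke at I1  (J1 effort already set via bond 2)
bond 6 stroke at I2  (J1 effort already set via bond 2)

dq_C1/dt = E_Se1/5 + F_Sf1 - p_I1 - p_I2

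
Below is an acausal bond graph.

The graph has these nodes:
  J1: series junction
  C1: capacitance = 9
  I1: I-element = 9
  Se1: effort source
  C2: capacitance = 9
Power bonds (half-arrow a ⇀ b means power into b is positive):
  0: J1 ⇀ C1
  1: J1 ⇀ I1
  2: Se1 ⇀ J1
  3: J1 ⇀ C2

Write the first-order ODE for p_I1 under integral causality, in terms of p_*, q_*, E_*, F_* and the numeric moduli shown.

#2 →J1  (Se1: effort source, stroke at far end)
#0 →J1  (prefer integral on C1)
#1 →I1  (I1 integral (f out))
#3 →J1  (common-f at J1 fixed by 1)

dp_I1/dt = E_Se1 - q_C1/9 - q_C2/9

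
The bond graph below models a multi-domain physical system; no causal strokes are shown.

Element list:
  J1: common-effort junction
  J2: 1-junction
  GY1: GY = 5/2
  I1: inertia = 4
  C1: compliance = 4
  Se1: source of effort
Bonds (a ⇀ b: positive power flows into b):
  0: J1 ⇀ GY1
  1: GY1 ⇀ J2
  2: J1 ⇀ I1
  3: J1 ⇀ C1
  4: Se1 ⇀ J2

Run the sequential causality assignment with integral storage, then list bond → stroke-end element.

β0 stroke→GY1
β1 stroke→GY1
β2 stroke→I1
β3 stroke→J1
β4 stroke→J2

bond 4 stroke at J2  (Se1 fixes effort; stroke away)
bond 1 stroke at GY1  (only one flow-in slot at J2)
bond 0 stroke at GY1  (GY1: gyrator matches bond 1)
bond 2 stroke at I1  (I1: I, integral causality)
bond 3 stroke at J1  (only one effort-in slot at J1)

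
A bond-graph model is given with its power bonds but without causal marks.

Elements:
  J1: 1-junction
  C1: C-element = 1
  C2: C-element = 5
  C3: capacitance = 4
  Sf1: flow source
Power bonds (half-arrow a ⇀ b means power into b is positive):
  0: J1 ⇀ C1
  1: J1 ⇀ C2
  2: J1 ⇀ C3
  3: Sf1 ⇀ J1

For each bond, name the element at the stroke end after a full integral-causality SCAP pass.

#3 →Sf1  (Sf1: flow source, stroke at near end)
#0 →J1  (1-jn J1 has f-setter on 3)
#1 →J1  (J1: bond 3 brought flow, rest push out)
#2 →J1  (J1: bond 3 brought flow, rest push out)

bond 0 |J1
bond 1 |J1
bond 2 |J1
bond 3 |Sf1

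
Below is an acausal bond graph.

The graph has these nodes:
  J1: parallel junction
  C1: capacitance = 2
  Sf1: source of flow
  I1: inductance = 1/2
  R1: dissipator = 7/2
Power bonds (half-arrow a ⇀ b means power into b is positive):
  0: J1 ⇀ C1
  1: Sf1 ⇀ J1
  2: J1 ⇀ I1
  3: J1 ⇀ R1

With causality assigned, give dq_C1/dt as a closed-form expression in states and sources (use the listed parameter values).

β1 stroke→Sf1  (source Sf1 imposes f)
β0 stroke→J1  (C1: C, integral causality)
β2 stroke→I1  (0-jn J1 has e-setter on 0)
β3 stroke→R1  (common-e at J1 fixed by 0)

dq_C1/dt = F_Sf1 - 2*p_I1 - q_C1/7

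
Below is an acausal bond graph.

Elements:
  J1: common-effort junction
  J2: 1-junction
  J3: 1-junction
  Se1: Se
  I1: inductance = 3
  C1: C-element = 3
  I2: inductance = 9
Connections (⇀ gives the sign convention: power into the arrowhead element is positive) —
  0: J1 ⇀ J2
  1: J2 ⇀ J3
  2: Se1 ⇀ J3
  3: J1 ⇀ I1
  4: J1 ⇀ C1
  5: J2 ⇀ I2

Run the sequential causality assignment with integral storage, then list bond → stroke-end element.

bond 2 |J3  (Se1: effort source, stroke at far end)
bond 1 |J2  (only one flow-in slot at J3)
bond 3 |I1  (I1 integral (f out))
bond 4 |J1  (C1 integral (e out))
bond 0 |J2  (common-e at J1 fixed by 4)
bond 5 |I2  (only one flow-in slot at J2)

#0 →J2
#1 →J2
#2 →J3
#3 →I1
#4 →J1
#5 →I2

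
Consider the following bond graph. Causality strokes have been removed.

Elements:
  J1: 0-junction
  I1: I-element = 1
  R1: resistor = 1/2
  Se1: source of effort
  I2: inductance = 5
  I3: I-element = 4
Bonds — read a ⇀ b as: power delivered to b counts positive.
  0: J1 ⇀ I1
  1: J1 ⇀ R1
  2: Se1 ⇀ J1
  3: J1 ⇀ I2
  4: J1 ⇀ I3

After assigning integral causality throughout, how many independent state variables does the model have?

3  (I1, I2, I3 all integral)

#2 →J1  (source Se1 imposes e)
#0 →I1  (J1 effort already set via bond 2)
#1 →R1  (common-e at J1 fixed by 2)
#3 →I2  (J1: bond 2 brought effort, rest push out)
#4 →I3  (J1: bond 2 brought effort, rest push out)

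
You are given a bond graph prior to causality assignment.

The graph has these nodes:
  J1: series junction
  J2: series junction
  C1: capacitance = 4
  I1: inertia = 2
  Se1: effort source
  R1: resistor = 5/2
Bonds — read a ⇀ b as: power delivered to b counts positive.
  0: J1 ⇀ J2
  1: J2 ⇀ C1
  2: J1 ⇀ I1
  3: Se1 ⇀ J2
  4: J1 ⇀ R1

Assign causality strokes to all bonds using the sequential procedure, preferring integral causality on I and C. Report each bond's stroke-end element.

bond 3 →J2  (source Se1 imposes e)
bond 1 →J2  (C1 outputs effort q/C1)
bond 0 →J1  (closing 1-jn rule on J2)
bond 2 →I1  (prefer integral on I1)
bond 4 →J1  (1-jn J1 has f-setter on 2)

#0 stroke→J1
#1 stroke→J2
#2 stroke→I1
#3 stroke→J2
#4 stroke→J1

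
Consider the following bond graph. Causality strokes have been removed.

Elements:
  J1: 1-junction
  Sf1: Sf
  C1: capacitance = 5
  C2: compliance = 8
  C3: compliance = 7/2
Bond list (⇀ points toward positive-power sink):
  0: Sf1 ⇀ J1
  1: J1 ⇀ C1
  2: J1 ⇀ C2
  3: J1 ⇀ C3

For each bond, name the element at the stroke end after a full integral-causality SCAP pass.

β0 |Sf1  (source Sf1 imposes f)
β1 |J1  (1-jn J1 has f-setter on 0)
β2 |J1  (1-jn J1 has f-setter on 0)
β3 |J1  (common-f at J1 fixed by 0)

#0 |Sf1
#1 |J1
#2 |J1
#3 |J1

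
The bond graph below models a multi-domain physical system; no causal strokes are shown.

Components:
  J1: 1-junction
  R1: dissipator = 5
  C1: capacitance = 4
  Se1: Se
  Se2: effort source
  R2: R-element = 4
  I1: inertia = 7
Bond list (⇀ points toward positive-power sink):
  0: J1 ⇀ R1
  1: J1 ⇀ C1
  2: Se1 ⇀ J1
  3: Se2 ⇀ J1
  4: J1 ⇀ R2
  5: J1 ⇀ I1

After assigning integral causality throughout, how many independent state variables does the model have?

#2 →J1  (Se1: effort source, stroke at far end)
#3 →J1  (Se2 fixes effort; stroke away)
#1 →J1  (C1 integral (e out))
#5 →I1  (I1: I, integral causality)
#0 →J1  (1-jn J1 has f-setter on 5)
#4 →J1  (1-jn J1 has f-setter on 5)

2  (C1, I1 all integral)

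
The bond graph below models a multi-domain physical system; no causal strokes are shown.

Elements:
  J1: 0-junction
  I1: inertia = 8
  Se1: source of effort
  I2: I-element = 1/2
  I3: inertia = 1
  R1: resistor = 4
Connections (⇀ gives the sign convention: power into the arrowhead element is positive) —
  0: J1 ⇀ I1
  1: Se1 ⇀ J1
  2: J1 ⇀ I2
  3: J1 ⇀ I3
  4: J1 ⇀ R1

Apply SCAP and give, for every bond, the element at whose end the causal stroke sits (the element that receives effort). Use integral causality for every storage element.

#1 stroke at J1  (source Se1 imposes e)
#0 stroke at I1  (J1 effort already set via bond 1)
#2 stroke at I2  (J1: bond 1 brought effort, rest push out)
#3 stroke at I3  (common-e at J1 fixed by 1)
#4 stroke at R1  (J1: bond 1 brought effort, rest push out)

bond 0 stroke→I1
bond 1 stroke→J1
bond 2 stroke→I2
bond 3 stroke→I3
bond 4 stroke→R1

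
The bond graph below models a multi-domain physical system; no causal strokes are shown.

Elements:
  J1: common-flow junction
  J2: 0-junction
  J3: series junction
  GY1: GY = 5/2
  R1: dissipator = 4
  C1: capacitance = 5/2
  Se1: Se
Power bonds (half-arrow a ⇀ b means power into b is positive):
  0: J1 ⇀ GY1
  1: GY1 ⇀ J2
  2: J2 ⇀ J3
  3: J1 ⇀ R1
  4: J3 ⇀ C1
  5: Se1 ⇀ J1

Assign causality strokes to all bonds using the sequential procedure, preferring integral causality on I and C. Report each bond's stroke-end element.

bond 5 →J1  (source Se1 imposes e)
bond 4 →J3  (C1 integral (e out))
bond 2 →J2  (only one flow-in slot at J3)
bond 1 →GY1  (common-e at J2 fixed by 2)
bond 0 →GY1  (GY1 both-in/both-out from 1)
bond 3 →J1  (1-jn J1 has f-setter on 0)

#0 stroke→GY1
#1 stroke→GY1
#2 stroke→J2
#3 stroke→J1
#4 stroke→J3
#5 stroke→J1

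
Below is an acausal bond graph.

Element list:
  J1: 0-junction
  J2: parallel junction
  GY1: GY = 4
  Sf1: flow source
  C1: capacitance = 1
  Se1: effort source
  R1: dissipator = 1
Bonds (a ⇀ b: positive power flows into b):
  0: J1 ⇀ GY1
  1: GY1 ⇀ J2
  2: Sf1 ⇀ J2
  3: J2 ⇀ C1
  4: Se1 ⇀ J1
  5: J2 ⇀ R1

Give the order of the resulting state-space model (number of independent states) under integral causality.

1  (C1 all integral)

#2 |Sf1  (Sf1: flow source, stroke at near end)
#4 |J1  (Se1 (Se) sets effort on bond)
#0 |GY1  (common-e at J1 fixed by 4)
#1 |GY1  (GY GY1: same side as bond 0)
#3 |J2  (C1 outputs effort q/C1)
#5 |R1  (J2 effort already set via bond 3)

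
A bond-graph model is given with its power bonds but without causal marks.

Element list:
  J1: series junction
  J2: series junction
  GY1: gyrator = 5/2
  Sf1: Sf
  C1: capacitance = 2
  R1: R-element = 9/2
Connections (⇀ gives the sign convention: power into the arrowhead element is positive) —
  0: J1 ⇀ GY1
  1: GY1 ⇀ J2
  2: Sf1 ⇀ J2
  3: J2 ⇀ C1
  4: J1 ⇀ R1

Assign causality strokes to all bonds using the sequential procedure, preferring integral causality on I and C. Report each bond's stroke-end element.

β0 stroke at J1
β1 stroke at J2
β2 stroke at Sf1
β3 stroke at J2
β4 stroke at R1

β2 →Sf1  (Sf1 fixes flow; stroke at Sf1)
β1 →J2  (J2: bond 2 brought flow, rest push out)
β3 →J2  (1-jn J2 has f-setter on 2)
β0 →J1  (through GY1, causality inverts; strokes same side of GY1)
β4 →R1  (closing 1-jn rule on J1)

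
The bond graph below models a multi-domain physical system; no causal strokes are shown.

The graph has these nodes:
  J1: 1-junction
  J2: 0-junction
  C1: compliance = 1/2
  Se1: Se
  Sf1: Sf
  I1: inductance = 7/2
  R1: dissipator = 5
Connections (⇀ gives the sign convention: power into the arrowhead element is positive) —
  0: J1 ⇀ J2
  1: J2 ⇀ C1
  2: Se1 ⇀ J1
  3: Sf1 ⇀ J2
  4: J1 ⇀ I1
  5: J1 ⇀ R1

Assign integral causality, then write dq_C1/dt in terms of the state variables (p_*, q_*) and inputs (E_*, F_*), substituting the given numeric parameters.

bond 2 stroke at J1  (Se1: effort source, stroke at far end)
bond 3 stroke at Sf1  (source Sf1 imposes f)
bond 1 stroke at J2  (prefer integral on C1)
bond 0 stroke at J1  (0-jn J2 has e-setter on 1)
bond 4 stroke at I1  (I1: I, integral causality)
bond 5 stroke at J1  (J1: bond 4 brought flow, rest push out)

dq_C1/dt = F_Sf1 + 2*p_I1/7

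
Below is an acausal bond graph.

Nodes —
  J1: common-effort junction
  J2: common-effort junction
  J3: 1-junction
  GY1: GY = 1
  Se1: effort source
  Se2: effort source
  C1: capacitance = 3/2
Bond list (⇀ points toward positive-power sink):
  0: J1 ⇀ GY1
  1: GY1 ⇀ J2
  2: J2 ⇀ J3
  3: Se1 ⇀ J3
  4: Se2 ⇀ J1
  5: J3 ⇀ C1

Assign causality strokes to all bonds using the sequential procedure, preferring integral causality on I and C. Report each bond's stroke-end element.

#3 |J3  (Se1 (Se) sets effort on bond)
#4 |J1  (source Se2 imposes e)
#0 |GY1  (J1: bond 4 brought effort, rest push out)
#1 |GY1  (GY1: gyrator matches bond 0)
#2 |J2  (only one effort-in slot at J2)
#5 |J3  (J3: bond 2 brought flow, rest push out)

β0 →GY1
β1 →GY1
β2 →J2
β3 →J3
β4 →J1
β5 →J3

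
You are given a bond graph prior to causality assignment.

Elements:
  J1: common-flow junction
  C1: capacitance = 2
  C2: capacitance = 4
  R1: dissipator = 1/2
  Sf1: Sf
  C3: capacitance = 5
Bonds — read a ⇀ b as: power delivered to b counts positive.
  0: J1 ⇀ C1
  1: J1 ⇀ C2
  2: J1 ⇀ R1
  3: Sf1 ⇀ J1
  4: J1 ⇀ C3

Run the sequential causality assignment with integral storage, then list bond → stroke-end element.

bond 0 stroke at J1
bond 1 stroke at J1
bond 2 stroke at J1
bond 3 stroke at Sf1
bond 4 stroke at J1

bond 3 →Sf1  (Sf1 fixes flow; stroke at Sf1)
bond 0 →J1  (common-f at J1 fixed by 3)
bond 1 →J1  (common-f at J1 fixed by 3)
bond 2 →J1  (J1 flow already set via bond 3)
bond 4 →J1  (J1 flow already set via bond 3)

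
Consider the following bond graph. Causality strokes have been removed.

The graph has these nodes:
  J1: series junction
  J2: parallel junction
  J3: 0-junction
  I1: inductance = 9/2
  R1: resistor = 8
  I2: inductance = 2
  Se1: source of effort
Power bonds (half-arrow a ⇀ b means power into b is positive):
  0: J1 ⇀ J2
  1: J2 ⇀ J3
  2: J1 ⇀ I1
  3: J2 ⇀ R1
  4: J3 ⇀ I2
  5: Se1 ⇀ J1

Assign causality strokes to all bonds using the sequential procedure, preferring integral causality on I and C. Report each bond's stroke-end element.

bond 0 →J1
bond 1 →J3
bond 2 →I1
bond 3 →J2
bond 4 →I2
bond 5 →J1

#5 |J1  (Se1: effort source, stroke at far end)
#2 |I1  (I1 outputs flow p/I1)
#0 |J1  (J1: bond 2 brought flow, rest push out)
#4 |I2  (I2: I, integral causality)
#1 |J3  (J3 needs exactly one e-in)
#3 |J2  (closing 0-jn rule on J2)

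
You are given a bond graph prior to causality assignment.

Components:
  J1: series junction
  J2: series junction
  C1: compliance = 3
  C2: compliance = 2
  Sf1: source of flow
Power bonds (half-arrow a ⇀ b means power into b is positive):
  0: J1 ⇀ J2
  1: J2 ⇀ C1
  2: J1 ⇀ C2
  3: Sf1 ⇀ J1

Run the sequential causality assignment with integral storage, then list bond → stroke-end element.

bond 3 stroke→Sf1  (Sf1: flow source, stroke at near end)
bond 0 stroke→J1  (J1 flow already set via bond 3)
bond 2 stroke→J1  (J1 flow already set via bond 3)
bond 1 stroke→J2  (J2 flow already set via bond 0)

b0 →J1
b1 →J2
b2 →J1
b3 →Sf1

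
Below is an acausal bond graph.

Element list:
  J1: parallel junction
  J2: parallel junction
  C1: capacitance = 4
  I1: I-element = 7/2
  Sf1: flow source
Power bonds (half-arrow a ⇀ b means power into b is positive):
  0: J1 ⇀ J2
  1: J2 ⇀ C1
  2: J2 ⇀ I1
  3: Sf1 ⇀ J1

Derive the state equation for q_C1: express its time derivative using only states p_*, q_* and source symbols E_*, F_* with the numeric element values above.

β3 stroke→Sf1  (source Sf1 imposes f)
β0 stroke→J1  (J1 needs exactly one e-in)
β1 stroke→J2  (C1 integral (e out))
β2 stroke→I1  (J2: bond 1 brought effort, rest push out)

dq_C1/dt = F_Sf1 - 2*p_I1/7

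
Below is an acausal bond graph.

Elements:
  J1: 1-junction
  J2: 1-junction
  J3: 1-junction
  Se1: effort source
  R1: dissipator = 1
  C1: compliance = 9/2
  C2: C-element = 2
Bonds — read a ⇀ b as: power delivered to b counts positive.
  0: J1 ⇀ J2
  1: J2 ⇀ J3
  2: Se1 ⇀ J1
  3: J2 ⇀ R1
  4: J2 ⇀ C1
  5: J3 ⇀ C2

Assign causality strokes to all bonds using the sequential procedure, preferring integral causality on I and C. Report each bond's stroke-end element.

#0 |J2
#1 |J2
#2 |J1
#3 |R1
#4 |J2
#5 |J3

b2 →J1  (Se1 fixes effort; stroke away)
b0 →J2  (J1 needs exactly one f-in)
b4 →J2  (C1: C, integral causality)
b5 →J3  (prefer integral on C2)
b1 →J2  (only one flow-in slot at J3)
b3 →R1  (J2 needs exactly one f-in)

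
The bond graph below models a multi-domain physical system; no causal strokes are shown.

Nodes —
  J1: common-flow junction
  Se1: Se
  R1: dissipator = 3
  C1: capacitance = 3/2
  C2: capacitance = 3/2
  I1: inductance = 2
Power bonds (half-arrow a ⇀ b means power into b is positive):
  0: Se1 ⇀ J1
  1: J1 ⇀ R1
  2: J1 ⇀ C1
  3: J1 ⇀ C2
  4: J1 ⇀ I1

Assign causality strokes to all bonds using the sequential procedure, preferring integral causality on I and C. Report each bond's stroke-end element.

β0 stroke→J1
β1 stroke→J1
β2 stroke→J1
β3 stroke→J1
β4 stroke→I1

b0 |J1  (Se1: effort source, stroke at far end)
b2 |J1  (C1 outputs effort q/C1)
b3 |J1  (prefer integral on C2)
b4 |I1  (prefer integral on I1)
b1 |J1  (common-f at J1 fixed by 4)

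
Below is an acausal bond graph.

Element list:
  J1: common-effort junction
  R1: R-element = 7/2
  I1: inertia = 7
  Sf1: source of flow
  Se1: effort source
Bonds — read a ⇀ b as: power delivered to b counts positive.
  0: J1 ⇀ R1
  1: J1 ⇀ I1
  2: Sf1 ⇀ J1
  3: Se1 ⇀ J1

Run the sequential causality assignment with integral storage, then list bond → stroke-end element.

bond 0 →R1
bond 1 →I1
bond 2 →Sf1
bond 3 →J1

β2 |Sf1  (Sf1 (Sf) sets flow on bond)
β3 |J1  (Se1 (Se) sets effort on bond)
β0 |R1  (J1 effort already set via bond 3)
β1 |I1  (J1 effort already set via bond 3)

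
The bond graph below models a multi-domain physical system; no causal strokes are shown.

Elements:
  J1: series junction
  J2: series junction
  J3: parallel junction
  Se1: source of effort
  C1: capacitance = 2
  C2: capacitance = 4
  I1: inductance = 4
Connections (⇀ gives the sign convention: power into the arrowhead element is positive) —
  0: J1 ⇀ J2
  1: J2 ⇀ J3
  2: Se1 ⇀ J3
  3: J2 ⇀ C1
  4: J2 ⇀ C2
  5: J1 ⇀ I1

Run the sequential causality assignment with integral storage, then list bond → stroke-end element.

β0 stroke at J1
β1 stroke at J2
β2 stroke at J3
β3 stroke at J2
β4 stroke at J2
β5 stroke at I1

β2 →J3  (Se1 (Se) sets effort on bond)
β1 →J2  (J3: bond 2 brought effort, rest push out)
β3 →J2  (C1 integral (e out))
β4 →J2  (prefer integral on C2)
β0 →J1  (closing 1-jn rule on J2)
β5 →I1  (closing 1-jn rule on J1)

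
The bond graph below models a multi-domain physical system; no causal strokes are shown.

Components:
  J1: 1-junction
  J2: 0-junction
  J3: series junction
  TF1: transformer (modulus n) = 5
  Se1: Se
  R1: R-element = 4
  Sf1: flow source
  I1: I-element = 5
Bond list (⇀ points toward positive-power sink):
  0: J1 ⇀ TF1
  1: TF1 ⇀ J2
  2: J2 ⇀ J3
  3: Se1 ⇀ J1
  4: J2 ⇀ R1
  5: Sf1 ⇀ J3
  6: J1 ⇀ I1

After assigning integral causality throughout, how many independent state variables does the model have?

bond 3 |J1  (Se1 (Se) sets effort on bond)
bond 5 |Sf1  (source Sf1 imposes f)
bond 2 |J3  (common-f at J3 fixed by 5)
bond 6 |I1  (I1: I, integral causality)
bond 0 |J1  (1-jn J1 has f-setter on 6)
bond 1 |TF1  (TF TF1: opposite of bond 0)
bond 4 |J2  (closing 0-jn rule on J2)

1  (I1 all integral)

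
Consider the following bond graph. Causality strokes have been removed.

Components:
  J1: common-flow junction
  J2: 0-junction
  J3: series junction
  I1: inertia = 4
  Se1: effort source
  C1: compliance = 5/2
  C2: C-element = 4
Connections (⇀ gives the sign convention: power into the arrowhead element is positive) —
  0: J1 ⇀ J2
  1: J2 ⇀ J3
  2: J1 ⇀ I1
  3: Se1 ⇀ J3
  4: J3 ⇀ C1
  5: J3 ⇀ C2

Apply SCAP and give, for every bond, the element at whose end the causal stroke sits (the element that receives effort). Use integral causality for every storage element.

bond 3 →J3  (Se1 fixes effort; stroke away)
bond 2 →I1  (prefer integral on I1)
bond 0 →J1  (1-jn J1 has f-setter on 2)
bond 1 →J2  (J2: last free bond brings effort in)
bond 4 →J3  (1-jn J3 has f-setter on 1)
bond 5 →J3  (common-f at J3 fixed by 1)

bond 0 →J1
bond 1 →J2
bond 2 →I1
bond 3 →J3
bond 4 →J3
bond 5 →J3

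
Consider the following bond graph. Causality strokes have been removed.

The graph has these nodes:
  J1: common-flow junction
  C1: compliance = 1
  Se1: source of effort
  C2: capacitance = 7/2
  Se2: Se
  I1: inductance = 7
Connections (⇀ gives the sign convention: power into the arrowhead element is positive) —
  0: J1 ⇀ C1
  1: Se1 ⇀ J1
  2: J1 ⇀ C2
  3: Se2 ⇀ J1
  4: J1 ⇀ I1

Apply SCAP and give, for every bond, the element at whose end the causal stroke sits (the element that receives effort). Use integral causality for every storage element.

bond 0 stroke at J1
bond 1 stroke at J1
bond 2 stroke at J1
bond 3 stroke at J1
bond 4 stroke at I1

#1 stroke at J1  (source Se1 imposes e)
#3 stroke at J1  (Se2 fixes effort; stroke away)
#0 stroke at J1  (C1 integral (e out))
#2 stroke at J1  (C2: C, integral causality)
#4 stroke at I1  (closing 1-jn rule on J1)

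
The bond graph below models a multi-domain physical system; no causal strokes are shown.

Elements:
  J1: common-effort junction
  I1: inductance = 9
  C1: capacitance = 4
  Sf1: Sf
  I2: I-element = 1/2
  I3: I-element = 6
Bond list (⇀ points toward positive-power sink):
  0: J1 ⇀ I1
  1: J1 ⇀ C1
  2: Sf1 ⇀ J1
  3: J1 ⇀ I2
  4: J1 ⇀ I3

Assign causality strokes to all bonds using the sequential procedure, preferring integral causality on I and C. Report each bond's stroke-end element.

bond 2 stroke→Sf1  (source Sf1 imposes f)
bond 0 stroke→I1  (I1: I, integral causality)
bond 1 stroke→J1  (C1: C, integral causality)
bond 3 stroke→I2  (J1: bond 1 brought effort, rest push out)
bond 4 stroke→I3  (J1: bond 1 brought effort, rest push out)

bond 0 |I1
bond 1 |J1
bond 2 |Sf1
bond 3 |I2
bond 4 |I3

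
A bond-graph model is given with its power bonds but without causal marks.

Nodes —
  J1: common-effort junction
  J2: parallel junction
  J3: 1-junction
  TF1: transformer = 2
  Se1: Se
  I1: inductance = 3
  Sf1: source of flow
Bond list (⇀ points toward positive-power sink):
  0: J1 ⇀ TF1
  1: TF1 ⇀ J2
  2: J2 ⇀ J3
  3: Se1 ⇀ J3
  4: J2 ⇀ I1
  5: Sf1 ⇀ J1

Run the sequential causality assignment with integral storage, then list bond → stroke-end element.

bond 3 stroke at J3  (source Se1 imposes e)
bond 5 stroke at Sf1  (Sf1 (Sf) sets flow on bond)
bond 0 stroke at J1  (only one effort-in slot at J1)
bond 2 stroke at J2  (closing 1-jn rule on J3)
bond 1 stroke at TF1  (TF TF1: opposite of bond 0)
bond 4 stroke at I1  (common-e at J2 fixed by 2)

b0 stroke at J1
b1 stroke at TF1
b2 stroke at J2
b3 stroke at J3
b4 stroke at I1
b5 stroke at Sf1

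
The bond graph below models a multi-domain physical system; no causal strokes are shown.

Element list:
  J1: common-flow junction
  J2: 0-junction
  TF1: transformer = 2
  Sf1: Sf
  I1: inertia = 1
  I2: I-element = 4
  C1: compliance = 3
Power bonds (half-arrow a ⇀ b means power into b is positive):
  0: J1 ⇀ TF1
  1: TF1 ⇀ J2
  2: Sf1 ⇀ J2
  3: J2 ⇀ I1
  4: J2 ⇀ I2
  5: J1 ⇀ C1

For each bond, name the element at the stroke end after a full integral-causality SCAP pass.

#0 |TF1
#1 |J2
#2 |Sf1
#3 |I1
#4 |I2
#5 |J1

bond 2 |Sf1  (Sf1 (Sf) sets flow on bond)
bond 3 |I1  (I1 integral (f out))
bond 4 |I2  (I2: I, integral causality)
bond 1 |J2  (J2: last free bond brings effort in)
bond 0 |TF1  (through TF1, causality passes straight; one stroke at TF1)
bond 5 |J1  (common-f at J1 fixed by 0)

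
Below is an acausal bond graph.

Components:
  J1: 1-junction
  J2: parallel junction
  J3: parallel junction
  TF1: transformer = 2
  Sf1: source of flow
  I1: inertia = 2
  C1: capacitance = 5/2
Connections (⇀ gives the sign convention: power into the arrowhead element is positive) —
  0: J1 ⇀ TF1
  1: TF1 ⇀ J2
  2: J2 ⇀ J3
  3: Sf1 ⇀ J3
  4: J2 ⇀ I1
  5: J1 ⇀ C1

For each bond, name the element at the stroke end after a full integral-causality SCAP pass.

b3 stroke at Sf1  (Sf1 fixes flow; stroke at Sf1)
b2 stroke at J3  (J3 needs exactly one e-in)
b4 stroke at I1  (prefer integral on I1)
b1 stroke at J2  (J2 needs exactly one e-in)
b0 stroke at TF1  (TF TF1: opposite of bond 1)
b5 stroke at J1  (1-jn J1 has f-setter on 0)

b0 stroke at TF1
b1 stroke at J2
b2 stroke at J3
b3 stroke at Sf1
b4 stroke at I1
b5 stroke at J1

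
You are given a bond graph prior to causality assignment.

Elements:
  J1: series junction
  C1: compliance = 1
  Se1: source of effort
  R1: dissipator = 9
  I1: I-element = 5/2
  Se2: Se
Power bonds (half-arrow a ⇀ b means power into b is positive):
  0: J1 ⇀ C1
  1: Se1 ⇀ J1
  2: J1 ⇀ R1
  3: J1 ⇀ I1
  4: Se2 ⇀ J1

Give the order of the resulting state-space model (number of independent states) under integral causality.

2  (C1, I1 all integral)

#1 →J1  (Se1: effort source, stroke at far end)
#4 →J1  (Se2 fixes effort; stroke away)
#0 →J1  (C1 outputs effort q/C1)
#3 →I1  (I1 integral (f out))
#2 →J1  (1-jn J1 has f-setter on 3)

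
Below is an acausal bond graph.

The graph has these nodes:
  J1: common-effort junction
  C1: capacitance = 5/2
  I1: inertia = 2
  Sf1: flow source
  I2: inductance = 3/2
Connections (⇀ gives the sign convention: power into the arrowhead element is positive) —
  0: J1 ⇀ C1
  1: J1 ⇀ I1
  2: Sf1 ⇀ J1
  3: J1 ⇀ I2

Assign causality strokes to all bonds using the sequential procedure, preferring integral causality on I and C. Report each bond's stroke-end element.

b2 stroke→Sf1  (Sf1 (Sf) sets flow on bond)
b0 stroke→J1  (C1 outputs effort q/C1)
b1 stroke→I1  (common-e at J1 fixed by 0)
b3 stroke→I2  (common-e at J1 fixed by 0)

β0 stroke at J1
β1 stroke at I1
β2 stroke at Sf1
β3 stroke at I2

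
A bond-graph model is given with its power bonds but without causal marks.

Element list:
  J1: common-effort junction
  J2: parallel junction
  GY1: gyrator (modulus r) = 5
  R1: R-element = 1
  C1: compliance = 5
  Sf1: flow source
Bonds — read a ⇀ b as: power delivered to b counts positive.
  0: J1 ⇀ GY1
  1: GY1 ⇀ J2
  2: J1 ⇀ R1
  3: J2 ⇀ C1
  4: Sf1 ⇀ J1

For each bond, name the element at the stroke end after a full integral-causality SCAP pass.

bond 4 stroke at Sf1  (Sf1 (Sf) sets flow on bond)
bond 3 stroke at J2  (C1 outputs effort q/C1)
bond 1 stroke at GY1  (0-jn J2 has e-setter on 3)
bond 0 stroke at GY1  (through GY1, causality inverts; strokes same side of GY1)
bond 2 stroke at J1  (J1 needs exactly one e-in)

b0 stroke→GY1
b1 stroke→GY1
b2 stroke→J1
b3 stroke→J2
b4 stroke→Sf1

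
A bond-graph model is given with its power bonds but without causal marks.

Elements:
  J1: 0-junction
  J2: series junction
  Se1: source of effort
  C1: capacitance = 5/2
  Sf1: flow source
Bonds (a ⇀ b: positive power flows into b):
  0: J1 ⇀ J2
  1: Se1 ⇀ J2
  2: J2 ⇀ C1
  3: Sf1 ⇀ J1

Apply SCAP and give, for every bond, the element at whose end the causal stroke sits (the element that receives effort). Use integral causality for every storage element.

β0 stroke at J1
β1 stroke at J2
β2 stroke at J2
β3 stroke at Sf1

#1 stroke at J2  (Se1 (Se) sets effort on bond)
#3 stroke at Sf1  (Sf1 fixes flow; stroke at Sf1)
#0 stroke at J1  (closing 0-jn rule on J1)
#2 stroke at J2  (J2 flow already set via bond 0)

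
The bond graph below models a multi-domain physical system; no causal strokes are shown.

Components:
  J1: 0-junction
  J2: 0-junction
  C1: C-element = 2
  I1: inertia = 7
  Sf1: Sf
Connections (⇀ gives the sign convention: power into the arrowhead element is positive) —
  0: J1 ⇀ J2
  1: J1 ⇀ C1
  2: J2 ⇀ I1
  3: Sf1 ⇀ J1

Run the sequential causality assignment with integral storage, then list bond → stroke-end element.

b3 stroke→Sf1  (Sf1 fixes flow; stroke at Sf1)
b1 stroke→J1  (C1: C, integral causality)
b0 stroke→J2  (J1: bond 1 brought effort, rest push out)
b2 stroke→I1  (J2: bond 0 brought effort, rest push out)

β0 stroke at J2
β1 stroke at J1
β2 stroke at I1
β3 stroke at Sf1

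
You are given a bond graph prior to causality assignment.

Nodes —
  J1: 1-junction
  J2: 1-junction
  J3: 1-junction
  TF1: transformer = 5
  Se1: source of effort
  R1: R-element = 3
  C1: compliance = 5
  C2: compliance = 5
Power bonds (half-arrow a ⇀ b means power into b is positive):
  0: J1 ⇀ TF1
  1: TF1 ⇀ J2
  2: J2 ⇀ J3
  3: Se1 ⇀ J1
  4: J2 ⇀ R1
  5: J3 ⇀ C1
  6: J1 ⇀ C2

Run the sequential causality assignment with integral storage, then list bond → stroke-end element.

#3 |J1  (Se1 fixes effort; stroke away)
#5 |J3  (C1 integral (e out))
#2 |J2  (closing 1-jn rule on J3)
#6 |J1  (prefer integral on C2)
#0 |TF1  (J1: last free bond brings flow in)
#1 |J2  (TF TF1: opposite of bond 0)
#4 |R1  (only one flow-in slot at J2)

b0 stroke at TF1
b1 stroke at J2
b2 stroke at J2
b3 stroke at J1
b4 stroke at R1
b5 stroke at J3
b6 stroke at J1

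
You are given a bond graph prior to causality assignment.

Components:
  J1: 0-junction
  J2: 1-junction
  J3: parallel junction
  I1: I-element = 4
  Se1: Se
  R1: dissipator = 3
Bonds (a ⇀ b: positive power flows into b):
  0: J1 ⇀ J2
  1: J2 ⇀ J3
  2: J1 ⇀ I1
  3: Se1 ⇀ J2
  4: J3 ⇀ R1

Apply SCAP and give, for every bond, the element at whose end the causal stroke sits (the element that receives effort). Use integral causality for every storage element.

b0 stroke→J1
b1 stroke→J2
b2 stroke→I1
b3 stroke→J2
b4 stroke→J3

bond 3 stroke at J2  (Se1: effort source, stroke at far end)
bond 2 stroke at I1  (prefer integral on I1)
bond 0 stroke at J1  (J1 needs exactly one e-in)
bond 1 stroke at J2  (common-f at J2 fixed by 0)
bond 4 stroke at J3  (closing 0-jn rule on J3)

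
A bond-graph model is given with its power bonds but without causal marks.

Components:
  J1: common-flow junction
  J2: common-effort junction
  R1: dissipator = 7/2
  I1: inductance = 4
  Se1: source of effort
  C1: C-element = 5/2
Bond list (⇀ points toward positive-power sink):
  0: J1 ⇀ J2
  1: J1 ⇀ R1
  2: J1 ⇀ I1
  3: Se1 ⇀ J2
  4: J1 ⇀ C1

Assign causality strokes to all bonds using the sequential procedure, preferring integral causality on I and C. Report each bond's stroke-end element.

#3 stroke→J2  (Se1: effort source, stroke at far end)
#0 stroke→J1  (J2 effort already set via bond 3)
#2 stroke→I1  (prefer integral on I1)
#1 stroke→J1  (common-f at J1 fixed by 2)
#4 stroke→J1  (J1 flow already set via bond 2)

β0 stroke at J1
β1 stroke at J1
β2 stroke at I1
β3 stroke at J2
β4 stroke at J1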